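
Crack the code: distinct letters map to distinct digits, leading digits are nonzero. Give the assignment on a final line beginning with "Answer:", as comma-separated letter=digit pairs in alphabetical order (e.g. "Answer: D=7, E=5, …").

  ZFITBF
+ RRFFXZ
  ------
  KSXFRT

Step 1. [col 1: F + Z ≡ T (mod 10)] column 1 (F + Z ≡ T (mod 10), carry-in 0) doesn't pin T yet; pick T=0 and continue ⇒ T=0.
Step 2. [col 1: F + Z ≡ T (mod 10)] column 1 (F + Z ≡ T (mod 10), carry-in 0) doesn't pin F yet; pick F=8 and continue, so F=8.
Step 3. [col 1: F + Z ≡ T (mod 10)] from column 1 (F=8, T=0, carry-in 0, digits 0,8 already taken and all letters distinct): Z must equal 2, so Z=2.
Step 4. [col 2: B + X ≡ R (mod 10)] column 2 (B + X ≡ R (mod 10), carry-in 1) doesn't pin B yet; pick B=4 and continue, so B=4.
Step 5. [col 2: B + X ≡ R (mod 10)] no forcing yet in column 2 (carry-in 1); R=6 is free and consistent — try it, so R=6.
Step 6. [col 2: B + X ≡ R (mod 10)] column 2 reads B+X+carry(1)=R with B=4, R=6; with digits 0,2,4,6,8 already taken and all letters distinct, the only value for X is 1 ⇒ X=1.
Step 7. [col 4: I + F ≡ X (mod 10)] from column 4 (F=8, X=1, carry-in 0, digits 0,1,2,4,6,8 already taken and all letters distinct): I must equal 3, so I=3.
Step 8. [col 5: F + R ≡ S (mod 10)] column 5: given F=8, R=6, carry-in 1, and digits 0,1,2,3,4,6,8 already taken and all letters distinct, F+R≡S (mod 10) forces S=5 ⇒ S=5.
Step 9. [col 6: Z + R ≡ K (mod 10)] column 6 reads Z+R+carry(1)=K with Z=2, R=6; with digits 0,1,2,3,4,5,6,8 already taken and all letters distinct, the only value for K is 9. So K=9.

Answer: B=4, F=8, I=3, K=9, R=6, S=5, T=0, X=1, Z=2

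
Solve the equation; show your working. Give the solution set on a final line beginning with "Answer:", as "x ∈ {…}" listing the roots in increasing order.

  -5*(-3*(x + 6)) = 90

Step 1. [-5*(-3*(x + 6)) = 90] divide by the outer -5, so div: -3*(x + 6) = -18.
Step 2. [-3*(x + 6) = -18] -3 out front; divide by -3, so div: x + 6 = 6.
Step 3. [x + 6 = 6] subtract 6: x sits inside (… + 6) ⇒ sub: x = 0.

Answer: x ∈ {0}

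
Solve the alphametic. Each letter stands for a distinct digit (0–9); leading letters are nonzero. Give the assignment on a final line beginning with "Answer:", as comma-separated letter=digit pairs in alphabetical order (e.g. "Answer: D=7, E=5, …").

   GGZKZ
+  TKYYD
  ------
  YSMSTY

Step 1. [col 1: Z + D ≡ Y (mod 10)] Y=1 is one option consistent with column 1 (Z + D ≡ Y (mod 10), carry-in 0) — take it. So Y=1.
Step 2. [col 1: Z + D ≡ Y (mod 10)] Z=2 is one option consistent with column 1 (Z + D ≡ Y (mod 10), carry-in 0) — take it, so Z=2.
Step 3. [col 1: Z + D ≡ Y (mod 10)] from column 1 (Z=2, Y=1, carry-in 0, digits 1,2 already taken and all letters distinct): D must equal 9. So D=9.
Step 4. [col 2: K + Y ≡ T (mod 10)] column 2 (K + Y ≡ T (mod 10), carry-in 1) doesn't pin K yet; pick K=6 and continue. So K=6.
Step 5. [col 2: K + Y ≡ T (mod 10)] column 2 reads K+Y+carry(1)=T with K=6, Y=1; with digits 1,2,6,9 already taken and all letters distinct, the only value for T is 8. So T=8.
Step 6. [col 3: Z + Y ≡ S (mod 10)] column 3 reads Z+Y+carry(0)=S with Z=2, Y=1; with digits 1,2,6,8,9 already taken and all letters distinct, the only value for S is 3, so S=3.
Step 7. [col 4: G + K ≡ M (mod 10)] from column 4 (K=6, carry-in 0, digits 1,2,3,6,8,9 already taken and all letters distinct): M must equal 0. So M=0.
Step 8. [col 4: G + K ≡ M (mod 10)] column 4: given K=6, M=0, carry-in 0, and digits 0,1,2,3,6,8,9 already taken and all letters distinct, G+K≡M (mod 10) forces G=4 ⇒ G=4.

Answer: D=9, G=4, K=6, M=0, S=3, T=8, Y=1, Z=2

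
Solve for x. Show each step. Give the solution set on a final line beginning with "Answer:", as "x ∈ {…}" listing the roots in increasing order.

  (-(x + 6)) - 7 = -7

Step 1. [(-(x + 6)) - 7 = -7] the outer -7 inverts by adding 7 ⇒ sub: -(x + 6) = 0.
Step 2. [-(x + 6) = 0] flip signs both sides. So neg: x + 6 = 0.
Step 3. [x + 6 = 0] subtract 6: x sits inside (… + 6). So sub: x = -6.

Answer: x ∈ {-6}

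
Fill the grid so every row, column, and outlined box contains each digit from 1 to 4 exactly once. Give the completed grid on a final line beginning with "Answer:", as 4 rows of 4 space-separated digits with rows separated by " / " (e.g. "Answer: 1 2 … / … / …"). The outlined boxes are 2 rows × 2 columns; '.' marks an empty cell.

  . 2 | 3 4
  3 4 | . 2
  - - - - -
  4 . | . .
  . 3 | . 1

Step 1. [r4c1∈{2}] r4c1 is down to just 2, so r4c1=2.
Step 2. [r3c2∈{1}] nothing but 1 survives at r3c2. So r3c2=1.
Step 3. [r2c3∈{1}] only 1 remains possible at r2c3 ⇒ r2c3=1.
Step 4. [r1c1∈{1}] r1c1 has the single candidate 1 ⇒ r1c1=1.
Step 5. [r4c3∈{4}] nothing but 4 survives at r4c3 ⇒ r4c3=4.
Step 6. [r3c3∈{2}] r3c3's peers cover all but 2. So r3c3=2.
Step 7. [r3c4∈{3}] r3c4's peers cover all but 3. So r3c4=3.

Answer: 1 2 3 4 / 3 4 1 2 / 4 1 2 3 / 2 3 4 1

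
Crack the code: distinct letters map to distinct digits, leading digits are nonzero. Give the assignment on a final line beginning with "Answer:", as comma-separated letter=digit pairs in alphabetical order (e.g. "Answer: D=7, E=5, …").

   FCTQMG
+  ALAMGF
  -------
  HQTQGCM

Step 1. [col 1: G + F ≡ M (mod 10)] no forcing yet in column 1 (carry-in 0); M=8 is free and consistent — try it ⇒ M=8.
Step 2. [H] the sum has 7 digits but both addends have 6; that extra leading digit H is the final carry, namely 1 ⇒ H=1.
Step 3. [col 1: G + F ≡ M (mod 10)] F=6 is one option consistent with column 1 (G + F ≡ M (mod 10), carry-in 0) — take it ⇒ F=6.
Step 4. [col 1: G + F ≡ M (mod 10)] column 1: given F=6, M=8, carry-in 0, and digits 1,6,8 already taken and all letters distinct, G+F≡M (mod 10) forces G=2. So G=2.
Step 5. [col 2: M + G ≡ C (mod 10)] column 2 reads M+G+carry(0)=C with M=8, G=2; with digits 1,2,6,8 already taken and all letters distinct, the only value for C is 0 ⇒ C=0.
Step 6. [col 3: Q + M ≡ G (mod 10)] from column 3 (M=8, G=2, carry-in 1, digits 0,1,2,6,8 already taken and all letters distinct): Q must equal 3, so Q=3.
Step 7. [col 4: T + A ≡ Q (mod 10)] A=7 is one option consistent with column 4 (T + A ≡ Q (mod 10), carry-in 1) — take it, so A=7.
Step 8. [col 4: T + A ≡ Q (mod 10)] column 4: given A=7, Q=3, carry-in 1, and digits 0,1,2,3,6,7,8 already taken and all letters distinct, T+A≡Q (mod 10) forces T=5 ⇒ T=5.
Step 9. [col 5: C + L ≡ T (mod 10)] from column 5 (C=0, T=5, carry-in 1, digits 0,1,2,3,5,6,7,8 already taken and all letters distinct): L must equal 4, so L=4.

Answer: A=7, C=0, F=6, G=2, H=1, L=4, M=8, Q=3, T=5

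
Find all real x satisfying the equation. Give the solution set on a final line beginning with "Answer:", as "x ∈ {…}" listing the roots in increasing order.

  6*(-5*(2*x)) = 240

Step 1. [6*(-5*(2*x)) = 240] 6 out front; divide by 6, so div: -5*(2*x) = 40.
Step 2. [-5*(2*x) = 40] -5·(inner) — divide through by -5, so div: 2*x = -8.
Step 3. [2*x = -8] LHS = 2·(…); ÷2 both sides, so div: x = -4.

Answer: x ∈ {-4}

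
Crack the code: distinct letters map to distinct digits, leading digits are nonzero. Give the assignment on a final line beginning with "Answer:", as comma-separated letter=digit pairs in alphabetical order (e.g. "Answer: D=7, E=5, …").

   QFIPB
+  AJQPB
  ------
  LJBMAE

Step 1. [col 1: B + B ≡ E (mod 10)] column 1 (B + B ≡ E (mod 10), carry-in 0) doesn't pin E yet; pick E=6 and continue ⇒ E=6.
Step 2. [col 1: B + B ≡ E (mod 10)] B=8 is one option consistent with column 1 (B + B ≡ E (mod 10), carry-in 0) — take it ⇒ B=8.
Step 3. [col 2: P + P ≡ A (mod 10)] A=9 is one option consistent with column 2 (P + P ≡ A (mod 10), carry-in 1) — take it ⇒ A=9.
Step 4. [L] adding two 5-digit numbers gives at most 5+1 digits, and here it does — L is that final carry and must be 1 ⇒ L=1.
Step 5. [col 2: P + P ≡ A (mod 10)] from column 2 (A=9, carry-in 1, digits 1,6,8,9 already taken and all letters distinct): P must equal 4. So P=4.
Step 6. [col 3: I + Q ≡ M (mod 10)] column 3 (I + Q ≡ M (mod 10), carry-in 0) doesn't pin M yet; pick M=0 and continue ⇒ M=0.
Step 7. [col 3: I + Q ≡ M (mod 10)] Q=3 is one option consistent with column 3 (I + Q ≡ M (mod 10), carry-in 0) — take it, so Q=3.
Step 8. [col 3: I + Q ≡ M (mod 10)] column 3: given Q=3, M=0, carry-in 0, and digits 0,1,3,4,6,8,9 already taken and all letters distinct, I+Q≡M (mod 10) forces I=7. So I=7.
Step 9. [col 4: F + J ≡ B (mod 10)] several values work for J in column 4 (F + J ≡ B (mod 10), carry-in 1); try J=2 ⇒ J=2.
Step 10. [col 4: F + J ≡ B (mod 10)] from column 4 (J=2, B=8, carry-in 1, digits 0,1,2,3,4,6,7,8,9 already taken and all letters distinct): F must equal 5 ⇒ F=5.

Answer: A=9, B=8, E=6, F=5, I=7, J=2, L=1, M=0, P=4, Q=3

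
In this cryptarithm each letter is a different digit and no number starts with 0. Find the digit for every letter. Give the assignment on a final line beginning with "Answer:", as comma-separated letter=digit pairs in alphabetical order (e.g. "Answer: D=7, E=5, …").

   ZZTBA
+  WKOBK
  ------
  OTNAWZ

Step 1. [col 1: A + K ≡ Z (mod 10)] no forcing yet in column 1 (carry-in 0); K=2 is free and consistent — try it, so K=2.
Step 2. [O] the sum has 6 digits but both addends have 5; that extra leading digit O is the final carry, namely 1, so O=1.
Step 3. [col 1: A + K ≡ Z (mod 10)] several values work for Z in column 1 (A + K ≡ Z (mod 10), carry-in 0); try Z=7. So Z=7.
Step 4. [col 1: A + K ≡ Z (mod 10)] from column 1 (K=2, Z=7, carry-in 0, digits 1,2,7 already taken and all letters distinct): A must equal 5. So A=5.
Step 5. [col 2: B + B ≡ W (mod 10)] W=6 is one option consistent with column 2 (B + B ≡ W (mod 10), carry-in 0) — take it ⇒ W=6.
Step 6. [col 2: B + B ≡ W (mod 10)] column 2 (B + B ≡ W (mod 10), carry-in 0) doesn't pin B yet; pick B=8 and continue ⇒ B=8.
Step 7. [col 3: T + O ≡ A (mod 10)] from column 3 (O=1, A=5, carry-in 1, digits 1,2,5,6,7,8 already taken and all letters distinct): T must equal 3, so T=3.
Step 8. [col 4: Z + K ≡ N (mod 10)] column 4: given Z=7, K=2, carry-in 0, and digits 1,2,3,5,6,7,8 already taken and all letters distinct, Z+K≡N (mod 10) forces N=9 ⇒ N=9.

Answer: A=5, B=8, K=2, N=9, O=1, T=3, W=6, Z=7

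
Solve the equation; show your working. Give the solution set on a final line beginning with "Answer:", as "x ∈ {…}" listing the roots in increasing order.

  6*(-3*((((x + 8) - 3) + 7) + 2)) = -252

Step 1. [6*(-3*((((x + 8) - 3) + 7) + 2)) = -252] 6 out front; divide by 6, so div: -3*((((x + 8) - 3) + 7) + 2) = -42.
Step 2. [-3*((((x + 8) - 3) + 7) + 2) = -42] divide by the outer -3 ⇒ div: (((x + 8) - 3) + 7) + 2 = 14.
Step 3. [(((x + 8) - 3) + 7) + 2 = 14] +2 is outermost — subtract 2 both sides, so sub: ((x + 8) - 3) + 7 = 12.
Step 4. [((x + 8) - 3) + 7 = 12] 7 comes off first (subtract 7) ⇒ sub: (x + 8) - 3 = 5.
Step 5. [(x + 8) - 3 = 5] add 3: x sits inside (… - 3), so sub: x + 8 = 8.
Step 6. [x + 8 = 8] the outer +8 inverts by subtracting 8, so sub: x = 0.

Answer: x ∈ {0}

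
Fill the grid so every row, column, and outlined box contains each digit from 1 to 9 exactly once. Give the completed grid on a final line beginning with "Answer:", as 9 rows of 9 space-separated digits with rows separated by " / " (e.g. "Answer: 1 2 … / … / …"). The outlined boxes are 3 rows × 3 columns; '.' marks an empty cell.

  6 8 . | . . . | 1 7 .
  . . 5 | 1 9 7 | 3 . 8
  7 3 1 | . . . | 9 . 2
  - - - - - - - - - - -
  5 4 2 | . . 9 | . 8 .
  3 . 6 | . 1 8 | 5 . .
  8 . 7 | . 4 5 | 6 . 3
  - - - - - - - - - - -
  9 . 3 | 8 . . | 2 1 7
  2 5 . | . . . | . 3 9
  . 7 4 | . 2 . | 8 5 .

Step 1. [r7c6∈{4,6}] 4 has one home in row 7: r7c6. So r7c6=4.
Step 2. [r3c6∈{6}] only 6 remains possible at r3c6. So r3c6=6.
Step 3. [r5c4∈{2,7}] row 5 places 7 nowhere but r5c4. So r5c4=7.
Step 4. [r3c8∈{4}] only 4 remains possible at r3c8. So r3c8=4.
Step 5. [r8c4∈{6}] r8c4's peers cover all but 6. So r8c4=6.
Step 6. [r4c4∈{3}] r4c4 is down to just 3, so r4c4=3.
Step 7. [r3c4∈{5}] r3c4's peers cover all but 5, so r3c4=5.
Step 8. [r6c4∈{2}] r6c4 is down to just 2. So r6c4=2.
Step 9. [r5c2∈{9}] r5c2 is down to just 9 ⇒ r5c2=9.
Step 10. [r9c6∈{1,3}] row 9 places 3 nowhere but r9c6. So r9c6=3.
Step 11. [r8c5∈{7}] only 7 remains possible at r8c5, so r8c5=7.
Step 12. [r1c5∈{3}] r1c5's peers cover all but 3 ⇒ r1c5=3.
Step 13. [r9c1∈{1}] r9c1 is down to just 1, so r9c1=1.
Step 14. [r6c2∈{1}] r6c2 is down to just 1, so r6c2=1.
Step 15. [r1c6∈{2}] nothing but 2 survives at r1c6 ⇒ r1c6=2.
Step 16. [r8c3∈{8}] nothing but 8 survives at r8c3, so r8c3=8.
Step 17. [r2c1∈{4}] r2c1's peers cover all but 4, so r2c1=4.
Step 18. [r2c8∈{6}] nothing but 6 survives at r2c8, so r2c8=6.
Step 19. [r7c5∈{5}] nothing but 5 survives at r7c5, so r7c5=5.
Step 20. [r4c5∈{6}] r4c5 has the single candidate 6. So r4c5=6.
Step 21. [r8c7∈{4}] nothing but 4 survives at r8c7 ⇒ r8c7=4.
Step 22. [r2c2∈{2}] r2c2 is down to just 2, so r2c2=2.
Step 23. [r9c9∈{6}] r9c9 is down to just 6. So r9c9=6.
Step 24. [r1c9∈{5}] r1c9 is down to just 5 ⇒ r1c9=5.
Step 25. [r9c4∈{9}] nothing but 9 survives at r9c4 ⇒ r9c4=9.
Step 26. [r4c7∈{7}] nothing but 7 survives at r4c7 ⇒ r4c7=7.
Step 27. [r5c8∈{2}] r5c8 has the single candidate 2. So r5c8=2.
Step 28. [r8c6∈{1}] only 1 remains possible at r8c6. So r8c6=1.
Step 29. [r1c4∈{4}] only 4 remains possible at r1c4. So r1c4=4.
Step 30. [r3c5∈{8}] r3c5's peers cover all but 8 ⇒ r3c5=8.
Step 31. [r4c9∈{1}] nothing but 1 survives at r4c9 ⇒ r4c9=1.
Step 32. [r1c3∈{9}] r1c3 has the single candidate 9. So r1c3=9.
Step 33. [r5c9∈{4}] only 4 remains possible at r5c9. So r5c9=4.
Step 34. [r6c8∈{9}] only 9 remains possible at r6c8, so r6c8=9.
Step 35. [r7c2∈{6}] r7c2 is down to just 6, so r7c2=6.

Answer: 6 8 9 4 3 2 1 7 5 / 4 2 5 1 9 7 3 6 8 / 7 3 1 5 8 6 9 4 2 / 5 4 2 3 6 9 7 8 1 / 3 9 6 7 1 8 5 2 4 / 8 1 7 2 4 5 6 9 3 / 9 6 3 8 5 4 2 1 7 / 2 5 8 6 7 1 4 3 9 / 1 7 4 9 2 3 8 5 6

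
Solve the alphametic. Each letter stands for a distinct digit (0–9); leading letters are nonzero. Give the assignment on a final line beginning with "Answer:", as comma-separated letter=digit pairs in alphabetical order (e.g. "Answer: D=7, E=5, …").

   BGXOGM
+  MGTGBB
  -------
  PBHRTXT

Step 1. [col 1: M + B ≡ T (mod 10)] several values work for M in column 1 (M + B ≡ T (mod 10), carry-in 0); try M=9 ⇒ M=9.
Step 2. [col 1: M + B ≡ T (mod 10)] B=8 is one option consistent with column 1 (M + B ≡ T (mod 10), carry-in 0) — take it. So B=8.
Step 3. [col 1: M + B ≡ T (mod 10)] column 1 reads M+B+carry(0)=T with M=9, B=8; with digits 8,9 already taken and all letters distinct, the only value for T is 7 ⇒ T=7.
Step 4. [col 2: G + B ≡ X (mod 10)] column 2 (G + B ≡ X (mod 10), carry-in 1) doesn't pin X yet; pick X=5 and continue ⇒ X=5.
Step 5. [P] P is the leading digit of a 7-digit sum of two 6-digit numbers; the final carry is exactly 1 ⇒ P=1.
Step 6. [col 2: G + B ≡ X (mod 10)] column 2: given B=8, X=5, carry-in 1, and digits 1,5,7,8,9 already taken and all letters distinct, G+B≡X (mod 10) forces G=6, so G=6.
Step 7. [col 3: O + G ≡ T (mod 10)] column 3 reads O+G+carry(1)=T with G=6, T=7; with digits 1,5,6,7,8,9 already taken and all letters distinct, the only value for O is 0. So O=0.
Step 8. [col 4: X + T ≡ R (mod 10)] in column 4 we have X+T≡R with carry-in 0; given X=5, T=7 and digits 0,1,5,6,7,8,9 already taken and all letters distinct, that pins R to 2, so R=2.
Step 9. [col 5: G + G ≡ H (mod 10)] from column 5 (G=6, carry-in 1, digits 0,1,2,5,6,7,8,9 already taken and all letters distinct): H must equal 3. So H=3.

Answer: B=8, G=6, H=3, M=9, O=0, P=1, R=2, T=7, X=5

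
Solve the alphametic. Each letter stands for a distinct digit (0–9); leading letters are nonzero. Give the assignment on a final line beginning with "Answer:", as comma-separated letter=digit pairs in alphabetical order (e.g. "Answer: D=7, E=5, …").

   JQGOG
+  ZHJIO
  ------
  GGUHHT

Step 1. [col 1: G + O ≡ T (mod 10)] several values work for O in column 1 (G + O ≡ T (mod 10), carry-in 0); try O=6 ⇒ O=6.
Step 2. [col 1: G + O ≡ T (mod 10)] several values work for T in column 1 (G + O ≡ T (mod 10), carry-in 0); try T=7, so T=7.
Step 3. [col 1: G + O ≡ T (mod 10)] from column 1 (O=6, T=7, carry-in 0, digits 6,7 already taken and all letters distinct): G must equal 1 ⇒ G=1.
Step 4. [col 2: O + I ≡ H (mod 10)] no forcing yet in column 2 (carry-in 0); I=3 is free and consistent — try it, so I=3.
Step 5. [col 2: O + I ≡ H (mod 10)] column 2: given O=6, I=3, carry-in 0, and digits 1,3,6,7 already taken and all letters distinct, O+I≡H (mod 10) forces H=9. So H=9.
Step 6. [col 3: G + J ≡ H (mod 10)] column 3: given G=1, H=9, carry-in 0, and digits 1,3,6,7,9 already taken and all letters distinct, G+J≡H (mod 10) forces J=8, so J=8.
Step 7. [col 4: Q + H ≡ U (mod 10)] column 4: given H=9, carry-in 0, and digits 1,3,6,7,8,9 already taken and all letters distinct, Q+H≡U (mod 10) forces Q=5 ⇒ Q=5.
Step 8. [col 4: Q + H ≡ U (mod 10)] from column 4 (Q=5, H=9, carry-in 0, digits 1,3,5,6,7,8,9 already taken and all letters distinct): U must equal 4 ⇒ U=4.
Step 9. [col 5: J + Z ≡ G (mod 10)] column 5: given J=8, G=1, carry-in 1, and digits 1,3,4,5,6,7,8,9 already taken and all letters distinct, J+Z≡G (mod 10) forces Z=2, so Z=2.

Answer: G=1, H=9, I=3, J=8, O=6, Q=5, T=7, U=4, Z=2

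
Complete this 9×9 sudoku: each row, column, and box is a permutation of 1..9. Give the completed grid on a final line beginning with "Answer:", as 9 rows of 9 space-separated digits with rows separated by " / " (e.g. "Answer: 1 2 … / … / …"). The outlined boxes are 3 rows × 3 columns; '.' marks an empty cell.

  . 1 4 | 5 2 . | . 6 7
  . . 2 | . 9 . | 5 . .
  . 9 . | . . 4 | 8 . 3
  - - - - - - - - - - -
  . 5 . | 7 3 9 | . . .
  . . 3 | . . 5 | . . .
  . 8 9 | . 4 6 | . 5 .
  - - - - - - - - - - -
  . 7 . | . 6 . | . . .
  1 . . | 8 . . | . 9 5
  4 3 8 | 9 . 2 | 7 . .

Step 1. [r9c8∈{1}] only 1 remains possible at r9c8 ⇒ r9c8=1.
Step 2. [r8c7∈{2,3,4,6}] across row 8, 4 lands solely at r8c7, so r8c7=4.
Step 3. [r2c9∈{1,4}] across box 3, 1 lands solely at r2c9, so r2c9=1.
Step 4. [r6c9∈{2}] r6c9's peers cover all but 2, so r6c9=2.
Step 5. [r2c2∈{6}] r2c2 has the single candidate 6, so r2c2=6.
Step 6. [r8c6∈{3,7}] across row 8, 3 lands solely at r8c6 ⇒ r8c6=3.
Step 7. [r6c4∈{1}] r6c4 has the single candidate 1, so r6c4=1.
Step 8. [r3c3∈{5,7}] across col 3, 7 lands solely at r3c3, so r3c3=7.
Step 9. [r5c9∈{4,6,8,9}] in col 9, 9 fits only at r5c9, so r5c9=9.
Step 10. [r4c9∈{4,6,8}] col 9 places 4 nowhere but r4c9, so r4c9=4.
Step 11. [r4c1∈{2,6}] 2 has one home in row 4: r4c1, so r4c1=2.
Step 12. [r7c8∈{2,3,8}] r7c8 is the only open cell in col 8 admitting 3. So r7c8=3.
Step 13. [r5c1∈{6,7}] across col 1, 6 lands solely at r5c1. So r5c1=6.
Step 14. [r1c1∈{3,8}] across row 1, 3 lands solely at r1c1 ⇒ r1c1=3.
Step 15. [r7c1∈{5,9}] in row 7, 9 fits only at r7c1 ⇒ r7c1=9.
Step 16. [r4c8∈{8}] r4c8 is down to just 8 ⇒ r4c8=8.
Step 17. [r4c7∈{1,6}] row 4 places 6 nowhere but r4c7, so r4c7=6.
Step 18. [r2c6∈{7,8}] in row 2, 7 fits only at r2c6 ⇒ r2c6=7.
Step 19. [r2c8∈{4}] r2c8's peers cover all but 4 ⇒ r2c8=4.
Step 20. [r3c5∈{1}] r3c5's peers cover all but 1 ⇒ r3c5=1.
Step 21. [r3c4∈{6}] only 6 remains possible at r3c4. So r3c4=6.
Step 22. [r8c2∈{2}] nothing but 2 survives at r8c2, so r8c2=2.
Step 23. [r5c7∈{1}] only 1 remains possible at r5c7. So r5c7=1.
Step 24. [r9c5∈{5}] r9c5 is down to just 5, so r9c5=5.
Step 25. [r6c1∈{7}] r6c1 is down to just 7 ⇒ r6c1=7.
Step 26. [r1c6∈{8}] r1c6's peers cover all but 8. So r1c6=8.
Step 27. [r2c4∈{3}] r2c4's peers cover all but 3, so r2c4=3.
Step 28. [r9c9∈{6}] nothing but 6 survives at r9c9 ⇒ r9c9=6.
Step 29. [r5c5∈{8}] r5c5 is down to just 8 ⇒ r5c5=8.
Step 30. [r1c7∈{9}] only 9 remains possible at r1c7 ⇒ r1c7=9.
Step 31. [r5c8∈{7}] r5c8's peers cover all but 7, so r5c8=7.
Step 32. [r6c7∈{3}] r6c7 is down to just 3 ⇒ r6c7=3.
Step 33. [r7c9∈{8}] only 8 remains possible at r7c9, so r7c9=8.
Step 34. [r4c3∈{1}] r4c3 has the single candidate 1 ⇒ r4c3=1.
Step 35. [r3c1∈{5}] r3c1's peers cover all but 5, so r3c1=5.
Step 36. [r8c5∈{7}] only 7 remains possible at r8c5, so r8c5=7.
Step 37. [r5c2∈{4}] nothing but 4 survives at r5c2. So r5c2=4.
Step 38. [r5c4∈{2}] r5c4 has the single candidate 2 ⇒ r5c4=2.
Step 39. [r3c8∈{2}] r3c8 has the single candidate 2. So r3c8=2.
Step 40. [r8c3∈{6}] r8c3's peers cover all but 6 ⇒ r8c3=6.
Step 41. [r7c4∈{4}] only 4 remains possible at r7c4 ⇒ r7c4=4.
Step 42. [r7c6∈{1}] r7c6 is down to just 1, so r7c6=1.
Step 43. [r2c1∈{8}] r2c1's peers cover all but 8. So r2c1=8.
Step 44. [r7c7∈{2}] r7c7 is down to just 2, so r7c7=2.
Step 45. [r7c3∈{5}] only 5 remains possible at r7c3. So r7c3=5.

Answer: 3 1 4 5 2 8 9 6 7 / 8 6 2 3 9 7 5 4 1 / 5 9 7 6 1 4 8 2 3 / 2 5 1 7 3 9 6 8 4 / 6 4 3 2 8 5 1 7 9 / 7 8 9 1 4 6 3 5 2 / 9 7 5 4 6 1 2 3 8 / 1 2 6 8 7 3 4 9 5 / 4 3 8 9 5 2 7 1 6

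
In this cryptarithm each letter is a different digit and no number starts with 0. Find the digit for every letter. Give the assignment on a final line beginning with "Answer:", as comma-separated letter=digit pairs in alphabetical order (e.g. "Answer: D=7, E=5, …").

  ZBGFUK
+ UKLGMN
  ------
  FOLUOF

Step 1. [col 1: K + N ≡ F (mod 10)] several values work for F in column 1 (K + N ≡ F (mod 10), carry-in 0); try F=3, so F=3.
Step 2. [col 1: K + N ≡ F (mod 10)] N=6 is one option consistent with column 1 (K + N ≡ F (mod 10), carry-in 0) — take it. So N=6.
Step 3. [col 1: K + N ≡ F (mod 10)] in column 1 we have K+N≡F with carry-in 0; given N=6, F=3 and digits 3,6 already taken and all letters distinct, that pins K to 7 ⇒ K=7.
Step 4. [col 2: U + M ≡ O (mod 10)] several values work for O in column 2 (U + M ≡ O (mod 10), carry-in 1); try O=8. So O=8.
Step 5. [col 2: U + M ≡ O (mod 10)] M=5 is one option consistent with column 2 (U + M ≡ O (mod 10), carry-in 1) — take it. So M=5.
Step 6. [col 2: U + M ≡ O (mod 10)] from column 2 (M=5, O=8, carry-in 1, digits 3,5,6,7,8 already taken and all letters distinct): U must equal 2, so U=2.
Step 7. [col 3: F + G ≡ U (mod 10)] column 3: given F=3, U=2, carry-in 0, and digits 2,3,5,6,7,8 already taken and all letters distinct, F+G≡U (mod 10) forces G=9. So G=9.
Step 8. [col 4: G + L ≡ L (mod 10)] column 4 (G + L ≡ L (mod 10), carry-in 1) doesn't pin L yet; pick L=4 and continue. So L=4.
Step 9. [col 5: B + K ≡ O (mod 10)] in column 5 we have B+K≡O with carry-in 1; given K=7, O=8 and digits 2,3,4,5,6,7,8,9 already taken and all letters distinct, that pins B to 0 ⇒ B=0.
Step 10. [col 6: Z + U ≡ F (mod 10)] column 6 reads Z+U+carry(0)=F with U=2, F=3; with digits 0,2,3,4,5,6,7,8,9 already taken and all letters distinct, the only value for Z is 1. So Z=1.

Answer: B=0, F=3, G=9, K=7, L=4, M=5, N=6, O=8, U=2, Z=1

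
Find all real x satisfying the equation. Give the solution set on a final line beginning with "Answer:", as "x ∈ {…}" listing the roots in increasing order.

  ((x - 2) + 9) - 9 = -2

Step 1. [((x - 2) + 9) - 9 = -2] -9 is outermost — add 9 both sides, so sub: (x - 2) + 9 = 7.
Step 2. [(x - 2) + 9 = 7] +9 is outermost — subtract 9 both sides. So sub: x - 2 = -2.
Step 3. [x - 2 = -2] peel the -2: add 2 from each side. So sub: x = 0.

Answer: x ∈ {0}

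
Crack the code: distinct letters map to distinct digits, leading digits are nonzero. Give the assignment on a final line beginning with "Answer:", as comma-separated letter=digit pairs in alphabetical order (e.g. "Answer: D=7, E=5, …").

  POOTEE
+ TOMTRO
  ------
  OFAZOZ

Step 1. [col 1: E + O ≡ Z (mod 10)] no forcing yet in column 1 (carry-in 0); Z=8 is free and consistent — try it, so Z=8.
Step 2. [col 1: E + O ≡ Z (mod 10)] O=7 is one option consistent with column 1 (E + O ≡ Z (mod 10), carry-in 0) — take it, so O=7.
Step 3. [col 1: E + O ≡ Z (mod 10)] column 1: given O=7, Z=8, carry-in 0, and digits 7,8 already taken and all letters distinct, E+O≡Z (mod 10) forces E=1, so E=1.
Step 4. [col 2: E + R ≡ O (mod 10)] in column 2 we have E+R≡O with carry-in 0; given E=1, O=7 and digits 1,7,8 already taken and all letters distinct, that pins R to 6. So R=6.
Step 5. [col 3: T + T ≡ Z (mod 10)] no forcing yet in column 3 (carry-in 0); T=4 is free and consistent — try it. So T=4.
Step 6. [col 4: O + M ≡ A (mod 10)] no forcing yet in column 4 (carry-in 0); M=3 is free and consistent — try it ⇒ M=3.
Step 7. [col 4: O + M ≡ A (mod 10)] column 4 reads O+M+carry(0)=A with O=7, M=3; with digits 1,3,4,6,7,8 already taken and all letters distinct, the only value for A is 0, so A=0.
Step 8. [col 5: O + O ≡ F (mod 10)] from column 5 (O=7, carry-in 1, digits 0,1,3,4,6,7,8 already taken and all letters distinct): F must equal 5 ⇒ F=5.
Step 9. [col 6: P + T ≡ O (mod 10)] column 6: given T=4, O=7, carry-in 1, and digits 0,1,3,4,5,6,7,8 already taken and all letters distinct, P+T≡O (mod 10) forces P=2. So P=2.

Answer: A=0, E=1, F=5, M=3, O=7, P=2, R=6, T=4, Z=8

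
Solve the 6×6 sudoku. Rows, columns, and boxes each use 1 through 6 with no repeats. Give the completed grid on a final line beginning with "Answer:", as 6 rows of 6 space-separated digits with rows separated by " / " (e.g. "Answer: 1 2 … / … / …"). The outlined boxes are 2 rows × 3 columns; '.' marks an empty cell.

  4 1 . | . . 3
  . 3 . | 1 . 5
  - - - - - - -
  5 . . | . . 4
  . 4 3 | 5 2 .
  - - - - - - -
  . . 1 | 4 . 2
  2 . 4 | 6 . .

Step 1. [r2c1∈{6}] r2c1 is down to just 6, so r2c1=6.
Step 2. [r3c5∈{1,3,6}] row 3 places 1 nowhere but r3c5, so r3c5=1.
Step 3. [r3c3∈{2,6}] in col 3, 6 fits only at r3c3, so r3c3=6.
Step 4. [r6c5∈{3,5}] 3 has one home in row 6: r6c5, so r6c5=3.
Step 5. [r1c3∈{2,5}] across row 1, 5 lands solely at r1c3. So r1c3=5.
Step 6. [r6c2∈{5}] r6c2 has the single candidate 5. So r6c2=5.
Step 7. [r1c5∈{6}] only 6 remains possible at r1c5, so r1c5=6.
Step 8. [r3c4∈{3}] r3c4 has the single candidate 3 ⇒ r3c4=3.
Step 9. [r1c4∈{2}] r1c4 has the single candidate 2, so r1c4=2.
Step 10. [r6c6∈{1}] r6c6's peers cover all but 1. So r6c6=1.
Step 11. [r3c2∈{2}] r3c2 has the single candidate 2. So r3c2=2.
Step 12. [r2c5∈{4}] only 4 remains possible at r2c5, so r2c5=4.
Step 13. [r5c2∈{6}] only 6 remains possible at r5c2 ⇒ r5c2=6.
Step 14. [r5c1∈{3}] r5c1 has the single candidate 3, so r5c1=3.
Step 15. [r4c6∈{6}] nothing but 6 survives at r4c6 ⇒ r4c6=6.
Step 16. [r4c1∈{1}] r4c1's peers cover all but 1, so r4c1=1.
Step 17. [r2c3∈{2}] r2c3 is down to just 2, so r2c3=2.
Step 18. [r5c5∈{5}] r5c5's peers cover all but 5, so r5c5=5.

Answer: 4 1 5 2 6 3 / 6 3 2 1 4 5 / 5 2 6 3 1 4 / 1 4 3 5 2 6 / 3 6 1 4 5 2 / 2 5 4 6 3 1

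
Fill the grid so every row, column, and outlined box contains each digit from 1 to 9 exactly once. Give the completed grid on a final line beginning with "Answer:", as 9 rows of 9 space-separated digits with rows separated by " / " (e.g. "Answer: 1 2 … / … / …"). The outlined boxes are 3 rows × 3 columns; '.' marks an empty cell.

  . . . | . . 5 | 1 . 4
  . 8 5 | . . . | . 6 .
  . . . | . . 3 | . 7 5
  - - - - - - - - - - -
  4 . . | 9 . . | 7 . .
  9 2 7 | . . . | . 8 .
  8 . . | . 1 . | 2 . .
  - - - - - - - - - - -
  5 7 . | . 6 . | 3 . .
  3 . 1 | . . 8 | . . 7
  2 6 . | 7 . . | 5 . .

Step 1. [r2c7∈{9}] r2c7 has the single candidate 9 ⇒ r2c7=9.
Step 2. [r5c9∈{1,3,6}] row 5 places 1 nowhere but r5c9, so r5c9=1.
Step 3. [r4c5∈{2,3,5,8}] row 4 places 8 nowhere but r4c5, so r4c5=8.
Step 4. [r2c9∈{2,3}] in row 2, 3 fits only at r2c9, so r2c9=3.
Step 5. [r7c9∈{2,8,9}] col 9 places 2 nowhere but r7c9. So r7c9=2.
Step 6. [r4c9∈{6}] r4c9 is down to just 6, so r4c9=6.
Step 7. [r4c3∈{3}] r4c3 has the single candidate 3. So r4c3=3.
Step 8. [r5c7∈{4}] nothing but 4 survives at r5c7. So r5c7=4.
Step 9. [r6c3∈{6}] r6c3's peers cover all but 6, so r6c3=6.
Step 10. [r6c2∈{5}] r6c2 has the single candidate 5 ⇒ r6c2=5.
Step 11. [r9c5∈{3,4,9}] in row 9, 3 fits only at r9c5 ⇒ r9c5=3.
Step 12. [r7c3∈{4,8,9}] row 7 places 8 nowhere but r7c3. So r7c3=8.
Step 13. [r1c4∈{2,6,8}] 8 has one home in row 1: r1c4. So r1c4=8.
Step 14. [r3c4∈{1,2,4,6}] 6 has one home in box 2: r3c4. So r3c4=6.
Step 15. [r1c8∈{2}] only 2 remains possible at r1c8, so r1c8=2.
Step 16. [r1c3∈{9}] only 9 remains possible at r1c3 ⇒ r1c3=9.
Step 17. [r9c3∈{4}] only 4 remains possible at r9c3. So r9c3=4.
Step 18. [r1c5∈{7}] r1c5's peers cover all but 7. So r1c5=7.
Step 19. [r3c5∈{2,4,9}] r3c5 is the only open cell in row 3 admitting 9 ⇒ r3c5=9.
Step 20. [r6c8∈{3,9}] col 8 places 3 nowhere but r6c8 ⇒ r6c8=3.
Step 21. [r6c4∈{4}] r6c4's peers cover all but 4. So r6c4=4.
Step 22. [r7c4∈{1}] nothing but 1 survives at r7c4 ⇒ r7c4=1.
Step 23. [r2c4∈{2}] only 2 remains possible at r2c4, so r2c4=2.
Step 24. [r9c6∈{9}] nothing but 9 survives at r9c6 ⇒ r9c6=9.
Step 25. [r7c6∈{4}] r7c6 is down to just 4 ⇒ r7c6=4.
Step 26. [r3c1∈{1}] only 1 remains possible at r3c1 ⇒ r3c1=1.
Step 27. [r5c5∈{5}] r5c5 is down to just 5. So r5c5=5.
Step 28. [r8c8∈{4,9}] in row 8, 4 fits only at r8c8. So r8c8=4.
Step 29. [r9c8∈{1}] only 1 remains possible at r9c8, so r9c8=1.
Step 30. [r4c2∈{1}] r4c2 is down to just 1, so r4c2=1.
Step 31. [r3c2∈{4}] r3c2's peers cover all but 4 ⇒ r3c2=4.
Step 32. [r5c6∈{6}] r5c6 has the single candidate 6 ⇒ r5c6=6.
Step 33. [r2c6∈{1}] r2c6 is down to just 1. So r2c6=1.
Step 34. [r9c9∈{8}] r9c9's peers cover all but 8. So r9c9=8.
Step 35. [r8c7∈{6}] nothing but 6 survives at r8c7. So r8c7=6.
Step 36. [r8c2∈{9}] r8c2's peers cover all but 9. So r8c2=9.
Step 37. [r3c7∈{8}] r3c7's peers cover all but 8. So r3c7=8.
Step 38. [r2c5∈{4}] r2c5 is down to just 4. So r2c5=4.
Step 39. [r8c5∈{2}] nothing but 2 survives at r8c5, so r8c5=2.
Step 40. [r3c3∈{2}] nothing but 2 survives at r3c3, so r3c3=2.
Step 41. [r6c6∈{7}] r6c6 is down to just 7. So r6c6=7.
Step 42. [r2c1∈{7}] r2c1 is down to just 7, so r2c1=7.
Step 43. [r1c2∈{3}] only 3 remains possible at r1c2 ⇒ r1c2=3.
Step 44. [r7c8∈{9}] only 9 remains possible at r7c8. So r7c8=9.
Step 45. [r4c8∈{5}] only 5 remains possible at r4c8 ⇒ r4c8=5.
Step 46. [r6c9∈{9}] r6c9's peers cover all but 9, so r6c9=9.
Step 47. [r4c6∈{2}] nothing but 2 survives at r4c6, so r4c6=2.
Step 48. [r1c1∈{6}] only 6 remains possible at r1c1 ⇒ r1c1=6.
Step 49. [r5c4∈{3}] nothing but 3 survives at r5c4. So r5c4=3.
Step 50. [r8c4∈{5}] r8c4's peers cover all but 5 ⇒ r8c4=5.

Answer: 6 3 9 8 7 5 1 2 4 / 7 8 5 2 4 1 9 6 3 / 1 4 2 6 9 3 8 7 5 / 4 1 3 9 8 2 7 5 6 / 9 2 7 3 5 6 4 8 1 / 8 5 6 4 1 7 2 3 9 / 5 7 8 1 6 4 3 9 2 / 3 9 1 5 2 8 6 4 7 / 2 6 4 7 3 9 5 1 8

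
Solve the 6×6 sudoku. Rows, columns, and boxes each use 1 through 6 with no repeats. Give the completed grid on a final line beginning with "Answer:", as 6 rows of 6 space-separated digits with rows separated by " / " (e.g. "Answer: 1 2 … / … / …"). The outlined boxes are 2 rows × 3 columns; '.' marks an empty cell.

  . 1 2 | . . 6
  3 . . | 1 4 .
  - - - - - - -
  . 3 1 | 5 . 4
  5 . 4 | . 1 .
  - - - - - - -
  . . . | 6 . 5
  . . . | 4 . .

Step 1. [r4c2∈{2,6}] row 4 places 6 nowhere but r4c2. So r4c2=6.
Step 2. [r3c1∈{2}] nothing but 2 survives at r3c1, so r3c1=2.
Step 3. [r6c6∈{1,2,3}] 1 has one home in col 6: r6c6 ⇒ r6c6=1.
Step 4. [r2c2∈{5}] r2c2's peers cover all but 5, so r2c2=5.
Step 5. [r6c2∈{2}] r6c2 has the single candidate 2 ⇒ r6c2=2.
Step 6. [r6c5∈{3}] nothing but 3 survives at r6c5. So r6c5=3.
Step 7. [r4c6∈{2,3}] in col 6, 3 fits only at r4c6, so r4c6=3.
Step 8. [r6c1∈{6}] r6c1 has the single candidate 6. So r6c1=6.
Step 9. [r5c1∈{1,4}] row 5 places 1 nowhere but r5c1, so r5c1=1.
Step 10. [r4c4∈{2}] nothing but 2 survives at r4c4. So r4c4=2.
Step 11. [r3c5∈{6}] r3c5's peers cover all but 6. So r3c5=6.
Step 12. [r2c3∈{6}] r2c3 is down to just 6, so r2c3=6.
Step 13. [r1c1∈{4}] r1c1's peers cover all but 4 ⇒ r1c1=4.
Step 14. [r5c5∈{2}] nothing but 2 survives at r5c5. So r5c5=2.
Step 15. [r2c6∈{2}] nothing but 2 survives at r2c6. So r2c6=2.
Step 16. [r5c2∈{4}] r5c2 has the single candidate 4, so r5c2=4.
Step 17. [r1c5∈{5}] only 5 remains possible at r1c5. So r1c5=5.
Step 18. [r5c3∈{3}] only 3 remains possible at r5c3 ⇒ r5c3=3.
Step 19. [r1c4∈{3}] nothing but 3 survives at r1c4 ⇒ r1c4=3.
Step 20. [r6c3∈{5}] r6c3's peers cover all but 5, so r6c3=5.

Answer: 4 1 2 3 5 6 / 3 5 6 1 4 2 / 2 3 1 5 6 4 / 5 6 4 2 1 3 / 1 4 3 6 2 5 / 6 2 5 4 3 1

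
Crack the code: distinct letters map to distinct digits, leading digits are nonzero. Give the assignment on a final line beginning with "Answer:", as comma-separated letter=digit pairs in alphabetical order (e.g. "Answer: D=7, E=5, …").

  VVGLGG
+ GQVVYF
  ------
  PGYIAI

Step 1. [col 1: G + F ≡ I (mod 10)] no forcing yet in column 1 (carry-in 0); I=1 is free and consistent — try it. So I=1.
Step 2. [col 1: G + F ≡ I (mod 10)] G=6 is one option consistent with column 1 (G + F ≡ I (mod 10), carry-in 0) — take it ⇒ G=6.
Step 3. [col 1: G + F ≡ I (mod 10)] column 1: given G=6, I=1, carry-in 0, and digits 1,6 already taken and all letters distinct, G+F≡I (mod 10) forces F=5. So F=5.
Step 4. [col 2: G + Y ≡ A (mod 10)] no forcing yet in column 2 (carry-in 1); Y=0 is free and consistent — try it ⇒ Y=0.
Step 5. [col 2: G + Y ≡ A (mod 10)] from column 2 (G=6, Y=0, carry-in 1, digits 0,1,5,6 already taken and all letters distinct): A must equal 7 ⇒ A=7.
Step 6. [col 3: L + V ≡ I (mod 10)] no forcing yet in column 3 (carry-in 0); L=8 is free and consistent — try it, so L=8.
Step 7. [col 3: L + V ≡ I (mod 10)] column 3: given L=8, I=1, carry-in 0, and digits 0,1,5,6,7,8 already taken and all letters distinct, L+V≡I (mod 10) forces V=3 ⇒ V=3.
Step 8. [col 5: V + Q ≡ G (mod 10)] from column 5 (V=3, G=6, carry-in 1, digits 0,1,3,5,6,7,8 already taken and all letters distinct): Q must equal 2 ⇒ Q=2.
Step 9. [col 6: V + G ≡ P (mod 10)] from column 6 (V=3, G=6, carry-in 0, digits 0,1,2,3,5,6,7,8 already taken and all letters distinct): P must equal 9 ⇒ P=9.

Answer: A=7, F=5, G=6, I=1, L=8, P=9, Q=2, V=3, Y=0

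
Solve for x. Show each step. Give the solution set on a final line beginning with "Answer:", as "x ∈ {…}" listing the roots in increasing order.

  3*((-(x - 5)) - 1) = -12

Step 1. [3*((-(x - 5)) - 1) = -12] divide by the outer 3 ⇒ div: (-(x - 5)) - 1 = -4.
Step 2. [(-(x - 5)) - 1 = -4] -1 is outermost — add 1 both sides. So sub: -(x - 5) = -3.
Step 3. [-(x - 5) = -3] leading − — multiply by −1. So neg: x - 5 = 3.
Step 4. [x - 5 = 3] -5 is outermost — add 5 both sides. So sub: x = 8.

Answer: x ∈ {8}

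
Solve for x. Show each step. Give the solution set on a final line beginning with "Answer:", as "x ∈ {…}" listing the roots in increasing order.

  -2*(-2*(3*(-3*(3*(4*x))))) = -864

Step 1. [-2*(-2*(3*(-3*(3*(4*x))))) = -864] -2 out front; divide by -2 ⇒ div: -2*(3*(-3*(3*(4*x)))) = 432.
Step 2. [-2*(3*(-3*(3*(4*x)))) = 432] LHS = -2·(…); ÷-2 both sides. So div: 3*(-3*(3*(4*x))) = -216.
Step 3. [3*(-3*(3*(4*x))) = -216] leading coefficient 3: divide by 3 ⇒ div: -3*(3*(4*x)) = -72.
Step 4. [-3*(3*(4*x)) = -72] -3·(inner) — divide through by -3 ⇒ div: 3*(4*x) = 24.
Step 5. [3*(4*x) = 24] LHS = 3·(…); ÷3 both sides ⇒ div: 4*x = 8.
Step 6. [4*x = 8] leading coefficient 4: divide by 4 ⇒ div: x = 2.

Answer: x ∈ {2}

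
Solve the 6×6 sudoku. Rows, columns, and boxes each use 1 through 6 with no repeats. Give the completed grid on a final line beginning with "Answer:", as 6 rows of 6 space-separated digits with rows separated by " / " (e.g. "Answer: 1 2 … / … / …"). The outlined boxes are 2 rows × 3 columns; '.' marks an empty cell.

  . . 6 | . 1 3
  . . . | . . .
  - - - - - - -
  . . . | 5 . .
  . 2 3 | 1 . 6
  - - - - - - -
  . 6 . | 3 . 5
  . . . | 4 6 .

Step 1. [r5c5∈{2}] nothing but 2 survives at r5c5, so r5c5=2.
Step 2. [r4c5∈{4}] only 4 remains possible at r4c5 ⇒ r4c5=4.
Step 3. [r2c6∈{2,4}] r2c6 is the only open cell in col 6 admitting 4, so r2c6=4.
Step 4. [r2c5∈{5}] r2c5 is down to just 5. So r2c5=5.
Step 5. [r6c3∈{1,2,5}] col 3 places 5 nowhere but r6c3. So r6c3=5.
Step 6. [r2c3∈{1,2}] across col 3, 2 lands solely at r2c3 ⇒ r2c3=2.
Step 7. [r3c1∈{1,4,6}] r3c1 is the only open cell in row 3 admitting 6, so r3c1=6.
Step 8. [r1c2∈{4,5}] across col 2, 5 lands solely at r1c2, so r1c2=5.
Step 9. [r6c1∈{1,2,3}] r6c1 is the only open cell in row 6 admitting 2, so r6c1=2.
Step 10. [r3c2∈{1,4}] col 2 places 4 nowhere but r3c2, so r3c2=4.
Step 11. [r5c3∈{1,4}] col 3 places 4 nowhere but r5c3. So r5c3=4.
Step 12. [r2c1∈{1,3}] across col 1, 3 lands solely at r2c1. So r2c1=3.
Step 13. [r6c2∈{1,3}] row 6 places 3 nowhere but r6c2 ⇒ r6c2=3.
Step 14. [r4c1∈{5}] only 5 remains possible at r4c1. So r4c1=5.
Step 15. [r3c3∈{1}] r3c3 has the single candidate 1, so r3c3=1.
Step 16. [r2c4∈{6}] r2c4's peers cover all but 6 ⇒ r2c4=6.
Step 17. [r1c4∈{2}] nothing but 2 survives at r1c4. So r1c4=2.
Step 18. [r3c6∈{2}] nothing but 2 survives at r3c6. So r3c6=2.
Step 19. [r1c1∈{4}] r1c1 is down to just 4. So r1c1=4.
Step 20. [r2c2∈{1}] nothing but 1 survives at r2c2 ⇒ r2c2=1.
Step 21. [r6c6∈{1}] r6c6's peers cover all but 1. So r6c6=1.
Step 22. [r5c1∈{1}] nothing but 1 survives at r5c1 ⇒ r5c1=1.
Step 23. [r3c5∈{3}] r3c5 has the single candidate 3 ⇒ r3c5=3.

Answer: 4 5 6 2 1 3 / 3 1 2 6 5 4 / 6 4 1 5 3 2 / 5 2 3 1 4 6 / 1 6 4 3 2 5 / 2 3 5 4 6 1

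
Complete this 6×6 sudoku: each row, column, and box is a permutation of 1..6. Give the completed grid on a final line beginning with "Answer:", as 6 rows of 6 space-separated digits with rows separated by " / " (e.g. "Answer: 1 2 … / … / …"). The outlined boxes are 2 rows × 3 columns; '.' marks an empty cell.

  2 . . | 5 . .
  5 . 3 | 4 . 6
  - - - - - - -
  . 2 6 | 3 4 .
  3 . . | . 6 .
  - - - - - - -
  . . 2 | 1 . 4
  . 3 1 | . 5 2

Step 1. [r4c3∈{4,5}] 5 has one home in col 3: r4c3, so r4c3=5.
Step 2. [r1c2∈{1,4,6}] r1c2 is the only open cell in row 1 admitting 6. So r1c2=6.
Step 3. [r4c6∈{1}] r4c6's peers cover all but 1, so r4c6=1.
Step 4. [r1c5∈{1,3}] 1 has one home in row 1: r1c5 ⇒ r1c5=1.
Step 5. [r6c4∈{6}] nothing but 6 survives at r6c4 ⇒ r6c4=6.
Step 6. [r1c3∈{4}] only 4 remains possible at r1c3, so r1c3=4.
Step 7. [r4c4∈{2}] nothing but 2 survives at r4c4. So r4c4=2.
Step 8. [r2c5∈{2}] r2c5 is down to just 2. So r2c5=2.
Step 9. [r5c5∈{3}] r5c5 is down to just 3, so r5c5=3.
Step 10. [r3c1∈{1}] r3c1's peers cover all but 1 ⇒ r3c1=1.
Step 11. [r2c2∈{1}] r2c2's peers cover all but 1 ⇒ r2c2=1.
Step 12. [r5c2∈{5}] nothing but 5 survives at r5c2 ⇒ r5c2=5.
Step 13. [r3c6∈{5}] r3c6 has the single candidate 5 ⇒ r3c6=5.
Step 14. [r4c2∈{4}] r4c2 has the single candidate 4, so r4c2=4.
Step 15. [r1c6∈{3}] nothing but 3 survives at r1c6, so r1c6=3.
Step 16. [r6c1∈{4}] r6c1's peers cover all but 4. So r6c1=4.
Step 17. [r5c1∈{6}] nothing but 6 survives at r5c1. So r5c1=6.

Answer: 2 6 4 5 1 3 / 5 1 3 4 2 6 / 1 2 6 3 4 5 / 3 4 5 2 6 1 / 6 5 2 1 3 4 / 4 3 1 6 5 2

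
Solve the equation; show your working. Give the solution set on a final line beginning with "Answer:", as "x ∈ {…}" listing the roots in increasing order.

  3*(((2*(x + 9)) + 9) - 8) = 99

Step 1. [3*(((2*(x + 9)) + 9) - 8) = 99] LHS = 3·(…); ÷3 both sides ⇒ div: ((2*(x + 9)) + 9) - 8 = 33.
Step 2. [((2*(x + 9)) + 9) - 8 = 33] the outer -8 inverts by adding 8, so sub: (2*(x + 9)) + 9 = 41.
Step 3. [(2*(x + 9)) + 9 = 41] peel the +9: subtract 9 from each side, so sub: 2*(x + 9) = 32.
Step 4. [2*(x + 9) = 32] 2 out front; divide by 2, so div: x + 9 = 16.
Step 5. [x + 9 = 16] peel the +9: subtract 9 from each side. So sub: x = 7.

Answer: x ∈ {7}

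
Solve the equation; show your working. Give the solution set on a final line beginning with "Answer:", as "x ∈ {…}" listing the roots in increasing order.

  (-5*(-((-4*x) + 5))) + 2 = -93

Step 1. [(-5*(-((-4*x) + 5))) + 2 = -93] +2 is outermost — subtract 2 both sides, so sub: -5*(-((-4*x) + 5)) = -95.
Step 2. [-5*(-((-4*x) + 5)) = -95] LHS = -5·(…); ÷-5 both sides, so div: -((-4*x) + 5) = 19.
Step 3. [-((-4*x) + 5) = 19] flip signs both sides, so neg: (-4*x) + 5 = -19.
Step 4. [(-4*x) + 5 = -19] peel the +5: subtract 5 from each side, so sub: -4*x = -24.
Step 5. [-4*x = -24] LHS = -4·(…); ÷-4 both sides, so div: x = 6.

Answer: x ∈ {6}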